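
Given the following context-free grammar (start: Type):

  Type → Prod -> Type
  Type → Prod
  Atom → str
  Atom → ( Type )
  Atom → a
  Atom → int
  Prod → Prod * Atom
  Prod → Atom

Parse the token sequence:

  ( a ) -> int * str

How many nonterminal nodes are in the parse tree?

[Type [Prod [Atom ( [Type [Prod [Atom a]]] )]] -> [Type [Prod [Prod [Atom int]] * [Atom str]]]]

11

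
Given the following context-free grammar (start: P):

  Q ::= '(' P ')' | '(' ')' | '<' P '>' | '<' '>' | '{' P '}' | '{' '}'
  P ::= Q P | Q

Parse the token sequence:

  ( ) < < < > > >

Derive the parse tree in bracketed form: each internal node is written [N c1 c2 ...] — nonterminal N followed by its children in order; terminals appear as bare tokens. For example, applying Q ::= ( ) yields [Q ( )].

P
Q P
( ) P
( ) Q
( ) < P >
( ) < Q >
( ) < < P > >
( ) < < Q > >
( ) < < < > > >

[P [Q ( )] [P [Q < [P [Q < [P [Q < >]] >]] >]]]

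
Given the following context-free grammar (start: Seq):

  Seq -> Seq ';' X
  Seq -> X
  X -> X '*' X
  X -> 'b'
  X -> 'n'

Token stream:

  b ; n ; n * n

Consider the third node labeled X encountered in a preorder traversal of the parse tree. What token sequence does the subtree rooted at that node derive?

[Seq [Seq [Seq [X b]] ; [X n]] ; [X [X n] * [X n]]]

n * n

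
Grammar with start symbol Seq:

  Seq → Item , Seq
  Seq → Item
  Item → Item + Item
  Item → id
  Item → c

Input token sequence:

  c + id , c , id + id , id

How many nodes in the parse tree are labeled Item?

[Seq [Item [Item c] + [Item id]] , [Seq [Item c] , [Seq [Item [Item id] + [Item id]] , [Seq [Item id]]]]]

8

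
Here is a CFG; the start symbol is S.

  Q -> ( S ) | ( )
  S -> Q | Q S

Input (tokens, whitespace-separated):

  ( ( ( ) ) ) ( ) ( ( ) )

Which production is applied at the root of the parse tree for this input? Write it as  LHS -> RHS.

[S [Q ( [S [Q ( [S [Q ( )]] )]] )] [S [Q ( )] [S [Q ( [S [Q ( )]] )]]]]

S -> Q S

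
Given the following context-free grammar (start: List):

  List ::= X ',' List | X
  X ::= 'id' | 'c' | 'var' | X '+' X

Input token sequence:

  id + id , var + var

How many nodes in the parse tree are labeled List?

2

[List [X [X id] + [X id]] , [List [X [X var] + [X var]]]]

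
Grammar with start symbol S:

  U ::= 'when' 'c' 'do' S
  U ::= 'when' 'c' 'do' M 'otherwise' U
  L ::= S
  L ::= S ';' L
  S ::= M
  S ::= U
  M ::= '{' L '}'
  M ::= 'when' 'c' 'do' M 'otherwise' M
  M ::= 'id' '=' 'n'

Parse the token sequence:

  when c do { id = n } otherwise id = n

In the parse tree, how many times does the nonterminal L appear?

[S [M when c do [M { [L [S [M id = n]]] }] otherwise [M id = n]]]

1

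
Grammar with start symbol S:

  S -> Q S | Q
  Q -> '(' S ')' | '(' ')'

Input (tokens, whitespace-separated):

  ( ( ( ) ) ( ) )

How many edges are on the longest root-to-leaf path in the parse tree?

[S [Q ( [S [Q ( [S [Q ( )]] )] [S [Q ( )]]] )]]

6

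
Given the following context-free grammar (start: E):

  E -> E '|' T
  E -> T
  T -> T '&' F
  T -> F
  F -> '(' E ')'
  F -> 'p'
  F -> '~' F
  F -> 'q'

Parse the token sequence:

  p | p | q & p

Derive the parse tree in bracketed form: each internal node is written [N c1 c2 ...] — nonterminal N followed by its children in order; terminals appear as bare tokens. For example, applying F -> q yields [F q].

E
E | T
E | T | T
T | T | T
F | T | T
p | T | T
p | F | T
p | p | T
p | p | T & F
p | p | F & F
p | p | q & F
p | p | q & p

[E [E [E [T [F p]]] | [T [F p]]] | [T [T [F q]] & [F p]]]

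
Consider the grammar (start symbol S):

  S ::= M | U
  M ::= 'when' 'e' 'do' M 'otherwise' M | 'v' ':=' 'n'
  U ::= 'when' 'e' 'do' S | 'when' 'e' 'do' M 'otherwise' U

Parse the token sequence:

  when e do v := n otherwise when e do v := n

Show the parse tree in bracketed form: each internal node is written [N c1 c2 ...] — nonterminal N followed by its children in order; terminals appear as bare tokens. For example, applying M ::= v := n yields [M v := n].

S
U
when e do M otherwise U
when e do v := n otherwise U
when e do v := n otherwise when e do S
when e do v := n otherwise when e do M
when e do v := n otherwise when e do v := n

[S [U when e do [M v := n] otherwise [U when e do [S [M v := n]]]]]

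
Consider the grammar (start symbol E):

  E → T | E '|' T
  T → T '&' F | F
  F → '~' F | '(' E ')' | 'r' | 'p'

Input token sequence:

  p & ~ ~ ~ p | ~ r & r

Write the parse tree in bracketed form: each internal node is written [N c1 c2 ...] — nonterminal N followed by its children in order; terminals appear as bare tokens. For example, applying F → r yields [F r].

E
E | T
T | T
T & F | T
F & F | T
p & F | T
p & ~ F | T
p & ~ ~ F | T
p & ~ ~ ~ F | T
p & ~ ~ ~ p | T
p & ~ ~ ~ p | T & F
p & ~ ~ ~ p | F & F
p & ~ ~ ~ p | ~ F & F
p & ~ ~ ~ p | ~ r & F
p & ~ ~ ~ p | ~ r & r

[E [E [T [T [F p]] & [F ~ [F ~ [F ~ [F p]]]]]] | [T [T [F ~ [F r]]] & [F r]]]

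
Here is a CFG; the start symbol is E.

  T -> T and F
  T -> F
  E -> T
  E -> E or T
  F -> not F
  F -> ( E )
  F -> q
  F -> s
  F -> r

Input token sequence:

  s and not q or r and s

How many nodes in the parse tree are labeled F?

5

[E [E [T [T [F s]] and [F not [F q]]]] or [T [T [F r]] and [F s]]]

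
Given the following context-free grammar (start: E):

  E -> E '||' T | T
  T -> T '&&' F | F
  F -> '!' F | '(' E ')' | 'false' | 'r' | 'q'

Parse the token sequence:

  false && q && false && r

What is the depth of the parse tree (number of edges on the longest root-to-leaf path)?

[E [T [T [T [T [F false]] && [F q]] && [F false]] && [F r]]]

6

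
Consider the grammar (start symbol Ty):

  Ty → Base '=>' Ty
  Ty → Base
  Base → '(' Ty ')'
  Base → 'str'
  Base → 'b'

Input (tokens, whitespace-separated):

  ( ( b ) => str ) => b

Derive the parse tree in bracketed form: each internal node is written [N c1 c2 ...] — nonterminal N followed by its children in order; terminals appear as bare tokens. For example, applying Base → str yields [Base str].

[Ty [Base ( [Ty [Base ( [Ty [Base b]] )] => [Ty [Base str]]] )] => [Ty [Base b]]]

Ty
Base => Ty
( Ty ) => Ty
( Base => Ty ) => Ty
( ( Ty ) => Ty ) => Ty
( ( Base ) => Ty ) => Ty
( ( b ) => Ty ) => Ty
( ( b ) => Base ) => Ty
( ( b ) => str ) => Ty
( ( b ) => str ) => Base
( ( b ) => str ) => b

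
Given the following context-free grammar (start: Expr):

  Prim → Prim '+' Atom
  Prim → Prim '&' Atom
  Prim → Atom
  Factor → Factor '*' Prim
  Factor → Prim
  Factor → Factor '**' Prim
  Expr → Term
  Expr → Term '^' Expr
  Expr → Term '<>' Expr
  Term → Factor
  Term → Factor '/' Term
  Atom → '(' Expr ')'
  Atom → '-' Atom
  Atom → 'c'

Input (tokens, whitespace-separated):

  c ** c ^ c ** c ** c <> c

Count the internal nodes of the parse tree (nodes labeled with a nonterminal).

[Expr [Term [Factor [Factor [Prim [Atom c]]] ** [Prim [Atom c]]]] ^ [Expr [Term [Factor [Factor [Factor [Prim [Atom c]]] ** [Prim [Atom c]]] ** [Prim [Atom c]]]] <> [Expr [Term [Factor [Prim [Atom c]]]]]]]

24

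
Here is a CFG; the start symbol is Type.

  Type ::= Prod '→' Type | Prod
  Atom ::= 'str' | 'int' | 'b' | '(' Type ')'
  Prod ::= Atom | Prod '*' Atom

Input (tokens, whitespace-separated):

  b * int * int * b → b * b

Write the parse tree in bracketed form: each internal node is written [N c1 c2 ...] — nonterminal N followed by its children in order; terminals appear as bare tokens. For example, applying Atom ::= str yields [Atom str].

[Type [Prod [Prod [Prod [Prod [Atom b]] * [Atom int]] * [Atom int]] * [Atom b]] → [Type [Prod [Prod [Atom b]] * [Atom b]]]]

Type
Prod → Type
Prod * Atom → Type
Prod * Atom * Atom → Type
Prod * Atom * Atom * Atom → Type
Atom * Atom * Atom * Atom → Type
b * Atom * Atom * Atom → Type
b * int * Atom * Atom → Type
b * int * int * Atom → Type
b * int * int * b → Type
b * int * int * b → Prod
b * int * int * b → Prod * Atom
b * int * int * b → Atom * Atom
b * int * int * b → b * Atom
b * int * int * b → b * b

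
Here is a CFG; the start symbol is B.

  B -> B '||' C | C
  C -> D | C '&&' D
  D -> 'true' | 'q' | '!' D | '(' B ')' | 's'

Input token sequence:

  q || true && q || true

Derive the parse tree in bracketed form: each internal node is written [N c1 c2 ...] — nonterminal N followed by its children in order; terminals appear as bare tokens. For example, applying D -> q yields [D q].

B
B || C
B || C || C
C || C || C
D || C || C
q || C || C
q || C && D || C
q || D && D || C
q || true && D || C
q || true && q || C
q || true && q || D
q || true && q || true

[B [B [B [C [D q]]] || [C [C [D true]] && [D q]]] || [C [D true]]]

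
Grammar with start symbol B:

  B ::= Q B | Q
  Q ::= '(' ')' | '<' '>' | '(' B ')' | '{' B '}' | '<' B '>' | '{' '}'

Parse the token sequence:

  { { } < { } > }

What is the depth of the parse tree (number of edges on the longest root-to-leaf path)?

7

[B [Q { [B [Q { }] [B [Q < [B [Q { }]] >]]] }]]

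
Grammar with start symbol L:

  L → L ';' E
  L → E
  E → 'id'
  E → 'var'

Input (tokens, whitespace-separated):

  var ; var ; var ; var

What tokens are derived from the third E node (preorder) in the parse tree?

var

[L [L [L [L [E var]] ; [E var]] ; [E var]] ; [E var]]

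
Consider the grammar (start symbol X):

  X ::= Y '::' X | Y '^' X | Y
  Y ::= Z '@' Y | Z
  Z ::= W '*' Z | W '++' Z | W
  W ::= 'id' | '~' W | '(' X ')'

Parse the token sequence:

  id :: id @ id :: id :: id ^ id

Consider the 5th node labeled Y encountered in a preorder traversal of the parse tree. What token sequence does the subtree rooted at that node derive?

id

[X [Y [Z [W id]]] :: [X [Y [Z [W id]] @ [Y [Z [W id]]]] :: [X [Y [Z [W id]]] :: [X [Y [Z [W id]]] ^ [X [Y [Z [W id]]]]]]]]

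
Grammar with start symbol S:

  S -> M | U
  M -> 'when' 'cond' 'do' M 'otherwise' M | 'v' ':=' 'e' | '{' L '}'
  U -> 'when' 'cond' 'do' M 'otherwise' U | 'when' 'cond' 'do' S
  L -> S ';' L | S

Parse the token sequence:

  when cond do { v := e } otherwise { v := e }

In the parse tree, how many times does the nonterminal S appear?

[S [M when cond do [M { [L [S [M v := e]]] }] otherwise [M { [L [S [M v := e]]] }]]]

3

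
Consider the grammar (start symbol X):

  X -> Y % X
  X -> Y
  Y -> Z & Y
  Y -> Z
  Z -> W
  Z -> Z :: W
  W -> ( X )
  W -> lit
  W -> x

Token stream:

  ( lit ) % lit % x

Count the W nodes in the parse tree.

[X [Y [Z [W ( [X [Y [Z [W lit]]]] )]]] % [X [Y [Z [W lit]]] % [X [Y [Z [W x]]]]]]

4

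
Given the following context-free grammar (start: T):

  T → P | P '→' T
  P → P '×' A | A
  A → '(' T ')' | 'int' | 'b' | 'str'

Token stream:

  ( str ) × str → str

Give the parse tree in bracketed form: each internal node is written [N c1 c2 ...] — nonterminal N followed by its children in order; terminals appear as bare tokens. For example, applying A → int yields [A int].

T
P → T
P × A → T
A × A → T
( T ) × A → T
( P ) × A → T
( A ) × A → T
( str ) × A → T
( str ) × str → T
( str ) × str → P
( str ) × str → A
( str ) × str → str

[T [P [P [A ( [T [P [A str]]] )]] × [A str]] → [T [P [A str]]]]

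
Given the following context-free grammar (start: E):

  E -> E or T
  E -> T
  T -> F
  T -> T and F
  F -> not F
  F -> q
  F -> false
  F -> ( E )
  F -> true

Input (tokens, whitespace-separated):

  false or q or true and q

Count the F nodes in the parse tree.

4

[E [E [E [T [F false]]] or [T [F q]]] or [T [T [F true]] and [F q]]]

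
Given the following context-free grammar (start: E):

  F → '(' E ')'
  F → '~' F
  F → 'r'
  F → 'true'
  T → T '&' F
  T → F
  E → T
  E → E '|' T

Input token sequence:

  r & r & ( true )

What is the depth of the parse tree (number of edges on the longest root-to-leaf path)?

6

[E [T [T [T [F r]] & [F r]] & [F ( [E [T [F true]]] )]]]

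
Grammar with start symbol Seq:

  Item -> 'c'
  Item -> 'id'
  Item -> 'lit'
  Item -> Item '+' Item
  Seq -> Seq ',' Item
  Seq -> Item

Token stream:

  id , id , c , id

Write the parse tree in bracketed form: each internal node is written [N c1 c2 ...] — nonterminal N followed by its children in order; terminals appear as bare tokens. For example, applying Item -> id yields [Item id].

Seq
Seq , Item
Seq , Item , Item
Seq , Item , Item , Item
Item , Item , Item , Item
id , Item , Item , Item
id , id , Item , Item
id , id , c , Item
id , id , c , id

[Seq [Seq [Seq [Seq [Item id]] , [Item id]] , [Item c]] , [Item id]]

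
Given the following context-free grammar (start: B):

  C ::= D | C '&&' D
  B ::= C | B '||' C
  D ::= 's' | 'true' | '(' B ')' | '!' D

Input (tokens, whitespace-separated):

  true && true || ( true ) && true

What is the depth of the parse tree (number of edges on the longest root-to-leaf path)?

7

[B [B [C [C [D true]] && [D true]]] || [C [C [D ( [B [C [D true]]] )]] && [D true]]]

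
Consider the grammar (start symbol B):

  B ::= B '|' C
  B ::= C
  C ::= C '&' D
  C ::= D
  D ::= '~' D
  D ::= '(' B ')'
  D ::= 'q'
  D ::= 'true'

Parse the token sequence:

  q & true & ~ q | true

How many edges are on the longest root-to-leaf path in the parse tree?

[B [B [C [C [C [D q]] & [D true]] & [D ~ [D q]]]] | [C [D true]]]

6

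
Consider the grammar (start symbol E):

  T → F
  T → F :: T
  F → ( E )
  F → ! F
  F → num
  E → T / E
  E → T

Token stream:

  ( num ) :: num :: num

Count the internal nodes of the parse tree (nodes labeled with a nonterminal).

10

[E [T [F ( [E [T [F num]]] )] :: [T [F num] :: [T [F num]]]]]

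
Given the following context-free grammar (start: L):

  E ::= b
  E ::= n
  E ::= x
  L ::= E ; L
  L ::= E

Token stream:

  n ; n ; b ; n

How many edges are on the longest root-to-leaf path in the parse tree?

[L [E n] ; [L [E n] ; [L [E b] ; [L [E n]]]]]

5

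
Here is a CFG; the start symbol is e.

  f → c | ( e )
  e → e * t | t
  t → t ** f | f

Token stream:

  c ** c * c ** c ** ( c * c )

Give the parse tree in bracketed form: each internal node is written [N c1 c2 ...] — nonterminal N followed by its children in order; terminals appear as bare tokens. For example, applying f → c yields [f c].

[e [e [t [t [f c]] ** [f c]]] * [t [t [t [f c]] ** [f c]] ** [f ( [e [e [t [f c]]] * [t [f c]]] )]]]

e
e * t
t * t
t ** f * t
f ** f * t
c ** f * t
c ** c * t
c ** c * t ** f
c ** c * t ** f ** f
c ** c * f ** f ** f
c ** c * c ** f ** f
c ** c * c ** c ** f
c ** c * c ** c ** ( e )
c ** c * c ** c ** ( e * t )
c ** c * c ** c ** ( t * t )
c ** c * c ** c ** ( f * t )
c ** c * c ** c ** ( c * t )
c ** c * c ** c ** ( c * f )
c ** c * c ** c ** ( c * c )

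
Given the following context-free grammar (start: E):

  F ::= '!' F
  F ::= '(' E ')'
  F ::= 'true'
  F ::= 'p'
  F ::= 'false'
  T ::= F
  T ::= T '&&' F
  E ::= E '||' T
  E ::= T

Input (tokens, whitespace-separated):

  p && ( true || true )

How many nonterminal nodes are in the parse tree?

11

[E [T [T [F p]] && [F ( [E [E [T [F true]]] || [T [F true]]] )]]]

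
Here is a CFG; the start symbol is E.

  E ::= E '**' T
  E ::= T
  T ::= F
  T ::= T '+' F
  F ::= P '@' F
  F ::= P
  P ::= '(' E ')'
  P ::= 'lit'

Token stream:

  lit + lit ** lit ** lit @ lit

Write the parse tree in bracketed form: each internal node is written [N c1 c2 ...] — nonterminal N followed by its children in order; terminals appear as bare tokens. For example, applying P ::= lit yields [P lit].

[E [E [E [T [T [F [P lit]]] + [F [P lit]]]] ** [T [F [P lit]]]] ** [T [F [P lit] @ [F [P lit]]]]]

E
E ** T
E ** T ** T
T ** T ** T
T + F ** T ** T
F + F ** T ** T
P + F ** T ** T
lit + F ** T ** T
lit + P ** T ** T
lit + lit ** T ** T
lit + lit ** F ** T
lit + lit ** P ** T
lit + lit ** lit ** T
lit + lit ** lit ** F
lit + lit ** lit ** P @ F
lit + lit ** lit ** lit @ F
lit + lit ** lit ** lit @ P
lit + lit ** lit ** lit @ lit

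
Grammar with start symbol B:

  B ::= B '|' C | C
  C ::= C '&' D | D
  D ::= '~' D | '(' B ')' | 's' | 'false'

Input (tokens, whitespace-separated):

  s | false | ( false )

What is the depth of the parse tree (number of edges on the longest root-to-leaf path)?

[B [B [B [C [D s]]] | [C [D false]]] | [C [D ( [B [C [D false]]] )]]]

6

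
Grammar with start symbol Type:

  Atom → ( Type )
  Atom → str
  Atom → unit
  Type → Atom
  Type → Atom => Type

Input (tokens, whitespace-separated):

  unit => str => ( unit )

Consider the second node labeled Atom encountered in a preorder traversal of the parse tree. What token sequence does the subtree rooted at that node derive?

[Type [Atom unit] => [Type [Atom str] => [Type [Atom ( [Type [Atom unit]] )]]]]

str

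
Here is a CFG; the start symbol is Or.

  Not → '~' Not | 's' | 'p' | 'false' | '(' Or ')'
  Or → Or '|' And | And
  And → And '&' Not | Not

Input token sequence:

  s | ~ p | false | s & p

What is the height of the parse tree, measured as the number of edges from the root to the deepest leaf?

[Or [Or [Or [Or [And [Not s]]] | [And [Not ~ [Not p]]]] | [And [Not false]]] | [And [And [Not s]] & [Not p]]]

6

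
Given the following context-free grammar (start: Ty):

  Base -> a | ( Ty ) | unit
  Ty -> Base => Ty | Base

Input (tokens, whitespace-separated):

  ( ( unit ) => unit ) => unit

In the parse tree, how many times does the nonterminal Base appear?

[Ty [Base ( [Ty [Base ( [Ty [Base unit]] )] => [Ty [Base unit]]] )] => [Ty [Base unit]]]

5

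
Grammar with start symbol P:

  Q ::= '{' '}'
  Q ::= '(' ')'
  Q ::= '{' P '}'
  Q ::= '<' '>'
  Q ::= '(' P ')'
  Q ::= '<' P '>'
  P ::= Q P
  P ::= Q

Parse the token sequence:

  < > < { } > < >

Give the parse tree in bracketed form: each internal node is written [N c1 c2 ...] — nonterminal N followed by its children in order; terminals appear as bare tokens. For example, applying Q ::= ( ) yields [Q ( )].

[P [Q < >] [P [Q < [P [Q { }]] >] [P [Q < >]]]]

P
Q P
< > P
< > Q P
< > < P > P
< > < Q > P
< > < { } > P
< > < { } > Q
< > < { } > < >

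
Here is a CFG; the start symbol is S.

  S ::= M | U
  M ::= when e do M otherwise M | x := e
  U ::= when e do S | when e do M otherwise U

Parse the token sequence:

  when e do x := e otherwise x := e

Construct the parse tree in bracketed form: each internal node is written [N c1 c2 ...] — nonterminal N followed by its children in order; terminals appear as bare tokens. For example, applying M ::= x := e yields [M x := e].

[S [M when e do [M x := e] otherwise [M x := e]]]

S
M
when e do M otherwise M
when e do x := e otherwise M
when e do x := e otherwise x := e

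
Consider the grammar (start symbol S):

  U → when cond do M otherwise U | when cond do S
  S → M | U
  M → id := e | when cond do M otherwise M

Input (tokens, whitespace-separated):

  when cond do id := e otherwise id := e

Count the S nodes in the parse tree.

[S [M when cond do [M id := e] otherwise [M id := e]]]

1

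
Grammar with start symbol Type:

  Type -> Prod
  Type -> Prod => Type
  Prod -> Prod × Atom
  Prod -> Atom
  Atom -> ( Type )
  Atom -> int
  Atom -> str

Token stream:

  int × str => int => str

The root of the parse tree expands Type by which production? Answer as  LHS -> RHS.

Type -> Prod => Type

[Type [Prod [Prod [Atom int]] × [Atom str]] => [Type [Prod [Atom int]] => [Type [Prod [Atom str]]]]]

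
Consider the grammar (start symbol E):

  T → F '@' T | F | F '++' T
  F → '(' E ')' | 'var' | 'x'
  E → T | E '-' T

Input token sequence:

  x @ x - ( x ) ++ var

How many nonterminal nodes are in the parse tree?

13

[E [E [T [F x] @ [T [F x]]]] - [T [F ( [E [T [F x]]] )] ++ [T [F var]]]]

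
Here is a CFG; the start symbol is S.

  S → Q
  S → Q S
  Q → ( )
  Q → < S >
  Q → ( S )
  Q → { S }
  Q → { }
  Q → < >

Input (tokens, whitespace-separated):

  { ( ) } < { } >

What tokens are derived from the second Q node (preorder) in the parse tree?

( )

[S [Q { [S [Q ( )]] }] [S [Q < [S [Q { }]] >]]]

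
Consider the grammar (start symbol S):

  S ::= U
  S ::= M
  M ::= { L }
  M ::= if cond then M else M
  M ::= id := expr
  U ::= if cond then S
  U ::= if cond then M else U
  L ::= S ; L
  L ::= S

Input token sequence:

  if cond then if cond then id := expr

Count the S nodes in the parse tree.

[S [U if cond then [S [U if cond then [S [M id := expr]]]]]]

3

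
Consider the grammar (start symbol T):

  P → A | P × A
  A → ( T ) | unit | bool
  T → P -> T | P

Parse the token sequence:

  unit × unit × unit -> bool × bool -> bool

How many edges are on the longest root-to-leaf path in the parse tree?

5

[T [P [P [P [A unit]] × [A unit]] × [A unit]] -> [T [P [P [A bool]] × [A bool]] -> [T [P [A bool]]]]]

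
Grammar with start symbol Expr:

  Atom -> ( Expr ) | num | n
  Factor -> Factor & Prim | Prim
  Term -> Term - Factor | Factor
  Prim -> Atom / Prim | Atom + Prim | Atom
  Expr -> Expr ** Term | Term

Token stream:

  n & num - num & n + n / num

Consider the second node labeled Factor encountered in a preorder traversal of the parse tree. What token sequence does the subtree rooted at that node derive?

[Expr [Term [Term [Factor [Factor [Prim [Atom n]]] & [Prim [Atom num]]]] - [Factor [Factor [Prim [Atom num]]] & [Prim [Atom n] + [Prim [Atom n] / [Prim [Atom num]]]]]]]

n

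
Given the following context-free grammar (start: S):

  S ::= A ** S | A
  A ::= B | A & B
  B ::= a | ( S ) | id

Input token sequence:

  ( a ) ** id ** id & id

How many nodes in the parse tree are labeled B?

[S [A [B ( [S [A [B a]]] )]] ** [S [A [B id]] ** [S [A [A [B id]] & [B id]]]]]

5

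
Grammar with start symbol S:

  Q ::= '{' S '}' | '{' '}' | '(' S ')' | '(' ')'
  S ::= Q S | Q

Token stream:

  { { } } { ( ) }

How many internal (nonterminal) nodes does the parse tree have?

8

[S [Q { [S [Q { }]] }] [S [Q { [S [Q ( )]] }]]]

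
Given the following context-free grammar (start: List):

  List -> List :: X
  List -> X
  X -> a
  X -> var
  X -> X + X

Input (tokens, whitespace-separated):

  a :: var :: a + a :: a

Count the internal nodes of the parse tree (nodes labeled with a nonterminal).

[List [List [List [List [X a]] :: [X var]] :: [X [X a] + [X a]]] :: [X a]]

10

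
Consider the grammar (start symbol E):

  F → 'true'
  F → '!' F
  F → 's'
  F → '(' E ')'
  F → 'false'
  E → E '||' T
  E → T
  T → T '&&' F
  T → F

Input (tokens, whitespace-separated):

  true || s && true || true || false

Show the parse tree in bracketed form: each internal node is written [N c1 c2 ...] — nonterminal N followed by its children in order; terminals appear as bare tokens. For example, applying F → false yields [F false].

E
E || T
E || T || T
E || T || T || T
T || T || T || T
F || T || T || T
true || T || T || T
true || T && F || T || T
true || F && F || T || T
true || s && F || T || T
true || s && true || T || T
true || s && true || F || T
true || s && true || true || T
true || s && true || true || F
true || s && true || true || false

[E [E [E [E [T [F true]]] || [T [T [F s]] && [F true]]] || [T [F true]]] || [T [F false]]]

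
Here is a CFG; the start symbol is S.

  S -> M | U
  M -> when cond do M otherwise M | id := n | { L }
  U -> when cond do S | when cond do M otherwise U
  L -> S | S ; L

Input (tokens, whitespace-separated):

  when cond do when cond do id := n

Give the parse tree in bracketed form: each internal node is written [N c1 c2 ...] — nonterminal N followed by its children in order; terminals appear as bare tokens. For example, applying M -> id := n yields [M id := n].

[S [U when cond do [S [U when cond do [S [M id := n]]]]]]

S
U
when cond do S
when cond do U
when cond do when cond do S
when cond do when cond do M
when cond do when cond do id := n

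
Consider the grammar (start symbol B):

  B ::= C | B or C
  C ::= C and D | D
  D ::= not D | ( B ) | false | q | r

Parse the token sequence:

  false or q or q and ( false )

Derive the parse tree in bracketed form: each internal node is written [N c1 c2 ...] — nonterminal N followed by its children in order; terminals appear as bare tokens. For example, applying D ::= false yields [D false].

[B [B [B [C [D false]]] or [C [D q]]] or [C [C [D q]] and [D ( [B [C [D false]]] )]]]

B
B or C
B or C or C
C or C or C
D or C or C
false or C or C
false or D or C
false or q or C
false or q or C and D
false or q or D and D
false or q or q and D
false or q or q and ( B )
false or q or q and ( C )
false or q or q and ( D )
false or q or q and ( false )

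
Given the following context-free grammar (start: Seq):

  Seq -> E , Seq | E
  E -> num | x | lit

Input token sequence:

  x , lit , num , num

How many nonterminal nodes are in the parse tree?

8

[Seq [E x] , [Seq [E lit] , [Seq [E num] , [Seq [E num]]]]]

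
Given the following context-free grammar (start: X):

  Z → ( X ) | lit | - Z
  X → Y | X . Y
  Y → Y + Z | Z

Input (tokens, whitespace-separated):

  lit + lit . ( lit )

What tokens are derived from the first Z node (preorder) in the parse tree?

[X [X [Y [Y [Z lit]] + [Z lit]]] . [Y [Z ( [X [Y [Z lit]]] )]]]

lit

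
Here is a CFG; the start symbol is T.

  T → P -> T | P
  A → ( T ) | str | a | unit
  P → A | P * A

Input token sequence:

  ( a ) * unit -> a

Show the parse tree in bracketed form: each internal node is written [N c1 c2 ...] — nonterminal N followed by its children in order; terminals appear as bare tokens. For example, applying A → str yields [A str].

[T [P [P [A ( [T [P [A a]]] )]] * [A unit]] -> [T [P [A a]]]]

T
P -> T
P * A -> T
A * A -> T
( T ) * A -> T
( P ) * A -> T
( A ) * A -> T
( a ) * A -> T
( a ) * unit -> T
( a ) * unit -> P
( a ) * unit -> A
( a ) * unit -> a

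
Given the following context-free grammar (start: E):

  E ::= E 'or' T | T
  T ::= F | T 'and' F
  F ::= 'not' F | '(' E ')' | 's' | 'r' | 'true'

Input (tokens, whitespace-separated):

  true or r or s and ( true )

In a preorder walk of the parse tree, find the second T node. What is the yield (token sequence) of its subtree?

[E [E [E [T [F true]]] or [T [F r]]] or [T [T [F s]] and [F ( [E [T [F true]]] )]]]

r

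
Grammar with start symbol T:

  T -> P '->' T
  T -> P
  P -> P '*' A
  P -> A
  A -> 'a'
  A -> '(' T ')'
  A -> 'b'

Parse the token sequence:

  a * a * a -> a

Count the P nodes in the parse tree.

4

[T [P [P [P [A a]] * [A a]] * [A a]] -> [T [P [A a]]]]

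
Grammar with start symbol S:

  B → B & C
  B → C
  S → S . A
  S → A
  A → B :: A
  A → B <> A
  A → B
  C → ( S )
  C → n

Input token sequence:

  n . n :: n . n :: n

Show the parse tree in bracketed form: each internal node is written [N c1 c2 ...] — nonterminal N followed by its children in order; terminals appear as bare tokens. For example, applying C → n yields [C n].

[S [S [S [A [B [C n]]]] . [A [B [C n]] :: [A [B [C n]]]]] . [A [B [C n]] :: [A [B [C n]]]]]

S
S . A
S . A . A
A . A . A
B . A . A
C . A . A
n . A . A
n . B :: A . A
n . C :: A . A
n . n :: A . A
n . n :: B . A
n . n :: C . A
n . n :: n . A
n . n :: n . B :: A
n . n :: n . C :: A
n . n :: n . n :: A
n . n :: n . n :: B
n . n :: n . n :: C
n . n :: n . n :: n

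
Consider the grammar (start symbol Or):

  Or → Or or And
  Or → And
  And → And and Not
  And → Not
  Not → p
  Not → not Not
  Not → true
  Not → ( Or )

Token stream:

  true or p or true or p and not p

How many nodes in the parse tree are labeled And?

[Or [Or [Or [Or [And [Not true]]] or [And [Not p]]] or [And [Not true]]] or [And [And [Not p]] and [Not not [Not p]]]]

5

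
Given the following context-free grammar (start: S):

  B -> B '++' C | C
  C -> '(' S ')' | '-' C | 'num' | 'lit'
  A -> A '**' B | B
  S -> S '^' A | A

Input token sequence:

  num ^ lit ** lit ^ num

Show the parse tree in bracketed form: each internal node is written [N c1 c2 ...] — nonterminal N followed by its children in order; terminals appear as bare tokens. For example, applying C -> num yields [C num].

[S [S [S [A [B [C num]]]] ^ [A [A [B [C lit]]] ** [B [C lit]]]] ^ [A [B [C num]]]]

S
S ^ A
S ^ A ^ A
A ^ A ^ A
B ^ A ^ A
C ^ A ^ A
num ^ A ^ A
num ^ A ** B ^ A
num ^ B ** B ^ A
num ^ C ** B ^ A
num ^ lit ** B ^ A
num ^ lit ** C ^ A
num ^ lit ** lit ^ A
num ^ lit ** lit ^ B
num ^ lit ** lit ^ C
num ^ lit ** lit ^ num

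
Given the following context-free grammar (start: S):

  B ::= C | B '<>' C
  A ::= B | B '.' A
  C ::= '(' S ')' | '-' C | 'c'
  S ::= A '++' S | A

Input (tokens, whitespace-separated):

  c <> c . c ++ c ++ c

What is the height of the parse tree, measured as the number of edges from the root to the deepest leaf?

6

[S [A [B [B [C c]] <> [C c]] . [A [B [C c]]]] ++ [S [A [B [C c]]] ++ [S [A [B [C c]]]]]]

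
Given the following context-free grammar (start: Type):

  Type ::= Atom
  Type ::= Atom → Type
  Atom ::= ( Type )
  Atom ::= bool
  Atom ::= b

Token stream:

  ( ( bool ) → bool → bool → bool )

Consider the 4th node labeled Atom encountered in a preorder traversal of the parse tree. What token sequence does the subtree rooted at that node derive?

[Type [Atom ( [Type [Atom ( [Type [Atom bool]] )] → [Type [Atom bool] → [Type [Atom bool] → [Type [Atom bool]]]]] )]]

bool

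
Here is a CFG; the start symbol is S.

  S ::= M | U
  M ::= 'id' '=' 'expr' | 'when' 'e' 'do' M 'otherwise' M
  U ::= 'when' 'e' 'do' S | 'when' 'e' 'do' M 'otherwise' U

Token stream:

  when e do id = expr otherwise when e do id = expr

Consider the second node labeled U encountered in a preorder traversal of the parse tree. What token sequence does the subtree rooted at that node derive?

[S [U when e do [M id = expr] otherwise [U when e do [S [M id = expr]]]]]

when e do id = expr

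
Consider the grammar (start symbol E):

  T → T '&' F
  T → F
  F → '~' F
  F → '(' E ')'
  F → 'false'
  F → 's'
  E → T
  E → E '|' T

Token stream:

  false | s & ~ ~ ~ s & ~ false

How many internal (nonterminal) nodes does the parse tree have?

[E [E [T [F false]]] | [T [T [T [F s]] & [F ~ [F ~ [F ~ [F s]]]]] & [F ~ [F false]]]]

14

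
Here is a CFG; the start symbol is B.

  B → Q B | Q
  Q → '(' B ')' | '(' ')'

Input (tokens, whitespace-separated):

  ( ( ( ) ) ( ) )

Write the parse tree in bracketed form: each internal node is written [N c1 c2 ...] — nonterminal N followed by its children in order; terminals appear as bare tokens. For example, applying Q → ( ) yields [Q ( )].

[B [Q ( [B [Q ( [B [Q ( )]] )] [B [Q ( )]]] )]]

B
Q
( B )
( Q B )
( ( B ) B )
( ( Q ) B )
( ( ( ) ) B )
( ( ( ) ) Q )
( ( ( ) ) ( ) )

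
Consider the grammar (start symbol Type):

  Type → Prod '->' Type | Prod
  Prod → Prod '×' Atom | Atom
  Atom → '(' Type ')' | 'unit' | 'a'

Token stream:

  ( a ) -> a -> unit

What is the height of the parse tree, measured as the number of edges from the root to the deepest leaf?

6

[Type [Prod [Atom ( [Type [Prod [Atom a]]] )]] -> [Type [Prod [Atom a]] -> [Type [Prod [Atom unit]]]]]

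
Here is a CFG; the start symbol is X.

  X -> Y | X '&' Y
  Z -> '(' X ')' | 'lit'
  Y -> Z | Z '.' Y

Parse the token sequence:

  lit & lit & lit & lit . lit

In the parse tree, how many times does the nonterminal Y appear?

5

[X [X [X [X [Y [Z lit]]] & [Y [Z lit]]] & [Y [Z lit]]] & [Y [Z lit] . [Y [Z lit]]]]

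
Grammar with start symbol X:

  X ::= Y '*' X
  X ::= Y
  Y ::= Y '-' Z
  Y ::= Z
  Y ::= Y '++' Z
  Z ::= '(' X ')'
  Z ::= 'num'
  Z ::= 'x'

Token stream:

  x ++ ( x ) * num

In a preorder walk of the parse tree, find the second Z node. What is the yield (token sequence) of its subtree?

( x )

[X [Y [Y [Z x]] ++ [Z ( [X [Y [Z x]]] )]] * [X [Y [Z num]]]]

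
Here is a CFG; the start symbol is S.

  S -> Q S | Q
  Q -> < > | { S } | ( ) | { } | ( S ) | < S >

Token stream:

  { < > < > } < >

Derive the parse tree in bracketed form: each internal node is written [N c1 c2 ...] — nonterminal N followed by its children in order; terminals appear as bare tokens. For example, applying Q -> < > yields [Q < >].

[S [Q { [S [Q < >] [S [Q < >]]] }] [S [Q < >]]]

S
Q S
{ S } S
{ Q S } S
{ < > S } S
{ < > Q } S
{ < > < > } S
{ < > < > } Q
{ < > < > } < >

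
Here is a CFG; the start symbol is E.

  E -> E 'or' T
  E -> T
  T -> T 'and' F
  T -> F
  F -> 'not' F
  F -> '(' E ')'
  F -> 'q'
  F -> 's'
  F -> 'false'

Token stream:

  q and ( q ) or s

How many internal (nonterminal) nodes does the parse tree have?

[E [E [T [T [F q]] and [F ( [E [T [F q]]] )]]] or [T [F s]]]

11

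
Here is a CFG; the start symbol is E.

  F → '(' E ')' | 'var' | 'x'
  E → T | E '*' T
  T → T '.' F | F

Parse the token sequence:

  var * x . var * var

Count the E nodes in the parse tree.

[E [E [E [T [F var]]] * [T [T [F x]] . [F var]]] * [T [F var]]]

3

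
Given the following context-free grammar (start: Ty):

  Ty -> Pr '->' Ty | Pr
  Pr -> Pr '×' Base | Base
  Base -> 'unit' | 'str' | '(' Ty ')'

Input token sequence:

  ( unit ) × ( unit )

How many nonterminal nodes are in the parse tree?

[Ty [Pr [Pr [Base ( [Ty [Pr [Base unit]]] )]] × [Base ( [Ty [Pr [Base unit]]] )]]]

11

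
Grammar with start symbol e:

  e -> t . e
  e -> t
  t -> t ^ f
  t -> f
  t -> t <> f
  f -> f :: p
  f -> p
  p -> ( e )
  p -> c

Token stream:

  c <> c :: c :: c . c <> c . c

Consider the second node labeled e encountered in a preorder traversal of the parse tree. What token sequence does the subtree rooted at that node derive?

c <> c . c

[e [t [t [f [p c]]] <> [f [f [f [p c]] :: [p c]] :: [p c]]] . [e [t [t [f [p c]]] <> [f [p c]]] . [e [t [f [p c]]]]]]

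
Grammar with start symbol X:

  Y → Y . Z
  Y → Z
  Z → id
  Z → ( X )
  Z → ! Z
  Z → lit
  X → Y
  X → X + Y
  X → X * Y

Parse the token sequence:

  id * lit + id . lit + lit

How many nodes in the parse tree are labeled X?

4

[X [X [X [X [Y [Z id]]] * [Y [Z lit]]] + [Y [Y [Z id]] . [Z lit]]] + [Y [Z lit]]]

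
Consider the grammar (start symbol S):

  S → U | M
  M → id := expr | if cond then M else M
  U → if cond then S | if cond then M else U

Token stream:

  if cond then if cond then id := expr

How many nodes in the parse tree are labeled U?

2

[S [U if cond then [S [U if cond then [S [M id := expr]]]]]]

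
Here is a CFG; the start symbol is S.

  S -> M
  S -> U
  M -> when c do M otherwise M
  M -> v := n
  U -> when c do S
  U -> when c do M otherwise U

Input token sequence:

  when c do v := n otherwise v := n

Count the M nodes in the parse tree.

[S [M when c do [M v := n] otherwise [M v := n]]]

3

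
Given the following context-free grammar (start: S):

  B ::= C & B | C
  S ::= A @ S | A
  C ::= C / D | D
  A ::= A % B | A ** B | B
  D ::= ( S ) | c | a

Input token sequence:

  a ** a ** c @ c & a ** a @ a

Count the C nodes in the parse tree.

[S [A [A [A [B [C [D a]]]] ** [B [C [D a]]]] ** [B [C [D c]]]] @ [S [A [A [B [C [D c]] & [B [C [D a]]]]] ** [B [C [D a]]]] @ [S [A [B [C [D a]]]]]]]

7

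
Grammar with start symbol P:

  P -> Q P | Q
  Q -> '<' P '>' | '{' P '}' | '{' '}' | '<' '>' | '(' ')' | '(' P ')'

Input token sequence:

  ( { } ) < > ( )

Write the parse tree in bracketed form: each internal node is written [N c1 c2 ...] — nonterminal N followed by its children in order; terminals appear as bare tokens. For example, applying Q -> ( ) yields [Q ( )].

P
Q P
( P ) P
( Q ) P
( { } ) P
( { } ) Q P
( { } ) < > P
( { } ) < > Q
( { } ) < > ( )

[P [Q ( [P [Q { }]] )] [P [Q < >] [P [Q ( )]]]]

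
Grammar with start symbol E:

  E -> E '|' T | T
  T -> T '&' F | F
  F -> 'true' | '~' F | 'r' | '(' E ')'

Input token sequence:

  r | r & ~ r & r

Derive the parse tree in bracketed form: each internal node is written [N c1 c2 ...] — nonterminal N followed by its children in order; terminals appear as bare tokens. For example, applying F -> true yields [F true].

[E [E [T [F r]]] | [T [T [T [F r]] & [F ~ [F r]]] & [F r]]]

E
E | T
T | T
F | T
r | T
r | T & F
r | T & F & F
r | F & F & F
r | r & F & F
r | r & ~ F & F
r | r & ~ r & F
r | r & ~ r & r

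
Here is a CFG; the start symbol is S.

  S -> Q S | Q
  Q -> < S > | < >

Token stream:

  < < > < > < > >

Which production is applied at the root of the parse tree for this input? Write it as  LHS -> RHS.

[S [Q < [S [Q < >] [S [Q < >] [S [Q < >]]]] >]]

S -> Q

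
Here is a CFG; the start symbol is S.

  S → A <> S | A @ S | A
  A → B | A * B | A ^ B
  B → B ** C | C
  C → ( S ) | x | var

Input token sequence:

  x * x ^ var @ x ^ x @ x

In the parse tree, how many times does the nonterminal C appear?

6

[S [A [A [A [B [C x]]] * [B [C x]]] ^ [B [C var]]] @ [S [A [A [B [C x]]] ^ [B [C x]]] @ [S [A [B [C x]]]]]]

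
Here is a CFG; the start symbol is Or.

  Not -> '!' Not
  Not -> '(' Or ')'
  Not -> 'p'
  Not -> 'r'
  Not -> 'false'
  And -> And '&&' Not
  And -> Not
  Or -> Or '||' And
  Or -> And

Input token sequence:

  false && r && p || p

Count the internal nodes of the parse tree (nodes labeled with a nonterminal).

[Or [Or [And [And [And [Not false]] && [Not r]] && [Not p]]] || [And [Not p]]]

10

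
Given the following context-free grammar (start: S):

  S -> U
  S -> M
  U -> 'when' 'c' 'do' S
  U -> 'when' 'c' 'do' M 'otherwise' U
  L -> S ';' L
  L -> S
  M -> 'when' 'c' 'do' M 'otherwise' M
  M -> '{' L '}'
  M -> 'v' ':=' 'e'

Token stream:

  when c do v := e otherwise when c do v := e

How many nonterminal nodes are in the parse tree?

6

[S [U when c do [M v := e] otherwise [U when c do [S [M v := e]]]]]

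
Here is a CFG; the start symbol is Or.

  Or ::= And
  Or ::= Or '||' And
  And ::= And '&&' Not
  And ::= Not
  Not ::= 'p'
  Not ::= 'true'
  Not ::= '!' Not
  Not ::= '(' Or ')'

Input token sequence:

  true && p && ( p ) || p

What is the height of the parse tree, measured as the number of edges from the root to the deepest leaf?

[Or [Or [And [And [And [Not true]] && [Not p]] && [Not ( [Or [And [Not p]]] )]]] || [And [Not p]]]

7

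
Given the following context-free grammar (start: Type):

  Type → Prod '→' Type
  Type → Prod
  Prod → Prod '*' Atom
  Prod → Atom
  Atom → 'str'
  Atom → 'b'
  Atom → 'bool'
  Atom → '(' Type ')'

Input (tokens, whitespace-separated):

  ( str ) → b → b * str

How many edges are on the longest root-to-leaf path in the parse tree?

[Type [Prod [Atom ( [Type [Prod [Atom str]]] )]] → [Type [Prod [Atom b]] → [Type [Prod [Prod [Atom b]] * [Atom str]]]]]

6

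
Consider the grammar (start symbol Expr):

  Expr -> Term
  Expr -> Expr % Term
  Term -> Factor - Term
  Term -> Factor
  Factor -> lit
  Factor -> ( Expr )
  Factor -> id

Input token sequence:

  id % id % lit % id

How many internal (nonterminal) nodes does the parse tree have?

12

[Expr [Expr [Expr [Expr [Term [Factor id]]] % [Term [Factor id]]] % [Term [Factor lit]]] % [Term [Factor id]]]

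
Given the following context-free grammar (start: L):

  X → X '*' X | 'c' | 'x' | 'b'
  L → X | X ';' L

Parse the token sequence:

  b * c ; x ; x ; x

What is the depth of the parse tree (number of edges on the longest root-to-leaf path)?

[L [X [X b] * [X c]] ; [L [X x] ; [L [X x] ; [L [X x]]]]]

5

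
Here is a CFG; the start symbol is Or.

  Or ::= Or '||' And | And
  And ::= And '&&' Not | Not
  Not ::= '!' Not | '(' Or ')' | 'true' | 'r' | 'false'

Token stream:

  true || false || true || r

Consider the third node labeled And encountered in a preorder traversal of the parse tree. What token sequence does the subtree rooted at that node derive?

true

[Or [Or [Or [Or [And [Not true]]] || [And [Not false]]] || [And [Not true]]] || [And [Not r]]]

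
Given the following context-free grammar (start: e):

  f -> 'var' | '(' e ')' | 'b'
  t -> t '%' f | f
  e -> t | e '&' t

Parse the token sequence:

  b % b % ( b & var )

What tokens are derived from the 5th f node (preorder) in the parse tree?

var

[e [t [t [t [f b]] % [f b]] % [f ( [e [e [t [f b]]] & [t [f var]]] )]]]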